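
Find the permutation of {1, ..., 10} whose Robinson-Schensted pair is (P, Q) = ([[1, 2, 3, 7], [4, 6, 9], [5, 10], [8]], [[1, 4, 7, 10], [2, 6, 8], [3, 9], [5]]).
8 5 4 6 1 2 10 9 3 7

Reverse RSK: for i = n, n-1, ..., 1, locate i in Q, remove the corresponding corner cell from P, and reverse-bump its entry up through P; the value ejected from row 1 is w(i).

So w = 8 5 4 6 1 2 10 9 3 7.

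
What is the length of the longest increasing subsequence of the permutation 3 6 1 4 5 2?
3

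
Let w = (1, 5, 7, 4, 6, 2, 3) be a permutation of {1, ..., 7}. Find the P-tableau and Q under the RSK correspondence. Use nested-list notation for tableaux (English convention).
P = [[1, 2, 3], [4, 6], [5, 7]], Q = [[1, 2, 3], [4, 5], [6, 7]]

Insert each entry of the permutation into P by Schensted row insertion, recording in Q the position of each new cell.

Insert 1: appended to row 1. P = [[1]], Q = [[1]].
Insert 5: appended to row 1. P = [[1, 5]], Q = [[1, 2]].
Insert 7: appended to row 1. P = [[1, 5, 7]], Q = [[1, 2, 3]].
Insert 4: 4 bumps 5 from row 1; 5 starts row 2. P = [[1, 4, 7], [5]], Q = [[1, 2, 3], [4]].
Insert 6: 6 bumps 7 from row 1; 7 appends to row 2. P = [[1, 4, 6], [5, 7]], Q = [[1, 2, 3], [4, 5]].
Insert 2: 2 bumps 4 from row 1; 4 bumps 5 from row 2; 5 starts row 3. P = [[1, 2, 6], [4, 7], [5]], Q = [[1, 2, 3], [4, 5], [6]].
Insert 3: 3 bumps 6 from row 1; 6 bumps 7 from row 2; 7 appends to row 3. P = [[1, 2, 3], [4, 6], [5, 7]], Q = [[1, 2, 3], [4, 5], [6, 7]].

So P = [[1, 2, 3], [4, 6], [5, 7]], Q = [[1, 2, 3], [4, 5], [6, 7]].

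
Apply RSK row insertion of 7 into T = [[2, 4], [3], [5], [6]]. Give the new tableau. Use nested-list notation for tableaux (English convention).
[[2, 4, 7], [3], [5], [6]]

7 is larger than every entry of row 1, so it is appended to row 1. The new tableau is [[2, 4, 7], [3], [5], [6]].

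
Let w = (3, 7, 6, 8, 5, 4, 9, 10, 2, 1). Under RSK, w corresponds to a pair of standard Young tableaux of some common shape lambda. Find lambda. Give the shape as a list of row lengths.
[5, 1, 1, 1, 1, 1]

Row-insert each entry into an empty tableau.

After inserting 3: P = [[3]].
After inserting 7: P = [[3, 7]].
After inserting 6: P = [[3, 6], [7]].
After inserting 8: P = [[3, 6, 8], [7]].
After inserting 5: P = [[3, 5, 8], [6], [7]].
After inserting 4: P = [[3, 4, 8], [5], [6], [7]].
After inserting 9: P = [[3, 4, 8, 9], [5], [6], [7]].
After inserting 10: P = [[3, 4, 8, 9, 10], [5], [6], [7]].
After inserting 2: P = [[2, 4, 8, 9, 10], [3], [5], [6], [7]].
After inserting 1: P = [[1, 4, 8, 9, 10], [2], [3], [5], [6], [7]].

The final insertion tableau P = [[1, 4, 8, 9, 10], [2], [3], [5], [6], [7]] has shape [5, 1, 1, 1, 1, 1].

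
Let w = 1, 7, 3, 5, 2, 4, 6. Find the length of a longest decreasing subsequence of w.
3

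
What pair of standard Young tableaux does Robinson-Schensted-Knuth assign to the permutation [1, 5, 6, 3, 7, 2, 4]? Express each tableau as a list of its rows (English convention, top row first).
Insert each entry of the permutation into P by Schensted row insertion, recording in Q the position of each new cell.

Insert 1: appended to row 1. P = [[1]], Q = [[1]].
Insert 5: appended to row 1. P = [[1, 5]], Q = [[1, 2]].
Insert 6: appended to row 1. P = [[1, 5, 6]], Q = [[1, 2, 3]].
Insert 3: 3 bumps 5 from row 1; 5 starts row 2. P = [[1, 3, 6], [5]], Q = [[1, 2, 3], [4]].
Insert 7: appended to row 1. P = [[1, 3, 6, 7], [5]], Q = [[1, 2, 3, 5], [4]].
Insert 2: 2 bumps 3 from row 1; 3 bumps 5 from row 2; 5 starts row 3. P = [[1, 2, 6, 7], [3], [5]], Q = [[1, 2, 3, 5], [4], [6]].
Insert 4: 4 bumps 6 from row 1; 6 appends to row 2. P = [[1, 2, 4, 7], [3, 6], [5]], Q = [[1, 2, 3, 5], [4, 7], [6]].

So P = [[1, 2, 4, 7], [3, 6], [5]], Q = [[1, 2, 3, 5], [4, 7], [6]].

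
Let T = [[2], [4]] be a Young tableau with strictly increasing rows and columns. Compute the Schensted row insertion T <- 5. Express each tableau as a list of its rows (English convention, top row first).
5 is larger than every entry of row 1, so it is appended to row 1. The new tableau is [[2, 5], [4]].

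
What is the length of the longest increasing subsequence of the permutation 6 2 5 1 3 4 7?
4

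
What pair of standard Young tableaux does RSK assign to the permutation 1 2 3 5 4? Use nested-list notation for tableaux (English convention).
P = [[1, 2, 3, 4], [5]], Q = [[1, 2, 3, 4], [5]]

Insert each entry of the permutation into P by Schensted row insertion, recording in Q the position of each new cell.

Insert 1: appended to row 1. P = [[1]].
Insert 2: appended to row 1. P = [[1, 2]].
Insert 3: appended to row 1. P = [[1, 2, 3]].
Insert 5: appended to row 1. P = [[1, 2, 3, 5]].
Insert 4: 4 bumps 5 from row 1; 5 starts row 2. P = [[1, 2, 3, 4], [5]].

So P = [[1, 2, 3, 4], [5]], Q = [[1, 2, 3, 4], [5]].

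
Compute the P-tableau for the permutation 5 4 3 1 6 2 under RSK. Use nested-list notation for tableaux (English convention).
P = [[1, 2], [3, 6], [4], [5]]

Insert 5: appended to row 1. P = [[5]].
Insert 4: 4 bumps 5 from row 1; 5 starts row 2. P = [[4], [5]].
Insert 3: 3 bumps 4 from row 1; 4 bumps 5 from row 2; 5 starts row 3. P = [[3], [4], [5]].
Insert 1: 1 bumps 3 from row 1; 3 bumps 4 from row 2; 4 bumps 5 from row 3; 5 starts row 4. P = [[1], [3], [4], [5]].
Insert 6: appended to row 1. P = [[1, 6], [3], [4], [5]].
Insert 2: 2 bumps 6 from row 1; 6 appends to row 2. P = [[1, 2], [3, 6], [4], [5]].

So P = [[1, 2], [3, 6], [4], [5]].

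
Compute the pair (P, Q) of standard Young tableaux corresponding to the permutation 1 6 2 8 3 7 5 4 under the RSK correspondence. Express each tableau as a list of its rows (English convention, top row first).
Insert each entry of the permutation into P by Schensted row insertion, recording in Q the position of each new cell.

Insert 1: appended to row 1. P = [[1]], Q = [[1]].
Insert 6: appended to row 1. P = [[1, 6]], Q = [[1, 2]].
Insert 2: 2 bumps 6 from row 1; 6 starts row 2. P = [[1, 2], [6]], Q = [[1, 2], [3]].
Insert 8: appended to row 1. P = [[1, 2, 8], [6]], Q = [[1, 2, 4], [3]].
Insert 3: 3 bumps 8 from row 1; 8 appends to row 2. P = [[1, 2, 3], [6, 8]], Q = [[1, 2, 4], [3, 5]].
Insert 7: appended to row 1. P = [[1, 2, 3, 7], [6, 8]], Q = [[1, 2, 4, 6], [3, 5]].
Insert 5: 5 bumps 7 from row 1; 7 bumps 8 from row 2; 8 starts row 3. P = [[1, 2, 3, 5], [6, 7], [8]], Q = [[1, 2, 4, 6], [3, 5], [7]].
Insert 4: 4 bumps 5 from row 1; 5 bumps 6 from row 2; 6 bumps 8 from row 3; 8 starts row 4. P = [[1, 2, 3, 4], [5, 7], [6], [8]], Q = [[1, 2, 4, 6], [3, 5], [7], [8]].

So P = [[1, 2, 3, 4], [5, 7], [6], [8]], Q = [[1, 2, 4, 6], [3, 5], [7], [8]].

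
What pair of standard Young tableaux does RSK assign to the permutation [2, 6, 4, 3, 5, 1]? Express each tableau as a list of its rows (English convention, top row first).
Insert each entry of the permutation into P by Schensted row insertion, recording in Q the position of each new cell.

Insert 2: appended to row 1. P = [[2]], Q = [[1]].
Insert 6: appended to row 1. P = [[2, 6]], Q = [[1, 2]].
Insert 4: 4 bumps 6 from row 1; 6 starts row 2. P = [[2, 4], [6]], Q = [[1, 2], [3]].
Insert 3: 3 bumps 4 from row 1; 4 bumps 6 from row 2; 6 starts row 3. P = [[2, 3], [4], [6]], Q = [[1, 2], [3], [4]].
Insert 5: appended to row 1. P = [[2, 3, 5], [4], [6]], Q = [[1, 2, 5], [3], [4]].
Insert 1: 1 bumps 2 from row 1; 2 bumps 4 from row 2; 4 bumps 6 from row 3; 6 starts row 4. P = [[1, 3, 5], [2], [4], [6]], Q = [[1, 2, 5], [3], [4], [6]].

So P = [[1, 3, 5], [2], [4], [6]], Q = [[1, 2, 5], [3], [4], [6]].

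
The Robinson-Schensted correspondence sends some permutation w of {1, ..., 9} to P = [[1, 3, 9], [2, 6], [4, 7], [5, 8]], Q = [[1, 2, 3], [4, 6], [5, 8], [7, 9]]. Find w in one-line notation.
5 8 9 4 2 7 1 6 3

Reverse the RSK construction: for i from n down to 1, find the cell of Q containing i, remove the entry at that cell from P, and reverse-bump it up through P; the value ejected from row 1 is w(i).

Step i=9: Q has 9 at row 4, column 2; remove 8 from row 4 of P and reverse-bump: 8 enters row 3 and ejects 7; 7 enters row 2 and ejects 6; 6 enters row 1 and ejects 3. So w(9) = 3. P is now [[1, 6, 9], [2, 7], [4, 8], [5]].
Step i=8: Q has 8 at row 3, column 2; remove 8 from row 3 of P and reverse-bump: 8 enters row 2 and ejects 7; 7 enters row 1 and ejects 6. So w(8) = 6. P is now [[1, 7, 9], [2, 8], [4], [5]].
Step i=7: Q has 7 at row 4, column 1; remove 5 from row 4 of P and reverse-bump: 5 enters row 3 and ejects 4; 4 enters row 2 and ejects 2; 2 enters row 1 and ejects 1. So w(7) = 1. P is now [[2, 7, 9], [4, 8], [5]].
Step i=6: Q has 6 at row 2, column 2; remove 8 from row 2 of P and reverse-bump: 8 enters row 1 and ejects 7. So w(6) = 7. P is now [[2, 8, 9], [4], [5]].
Step i=5: Q has 5 at row 3, column 1; remove 5 from row 3 of P and reverse-bump: 5 enters row 2 and ejects 4; 4 enters row 1 and ejects 2. So w(5) = 2. P is now [[4, 8, 9], [5]].
Step i=4: Q has 4 at row 2, column 1; remove 5 from row 2 of P and reverse-bump: 5 enters row 1 and ejects 4. So w(4) = 4. P is now [[5, 8, 9]].
Step i=3: Q has 3 at row 1, column 3; remove that cell from P, ejecting 9. So w(3) = 9. P is now [[5, 8]].
Step i=2: Q has 2 at row 1, column 2; remove that cell from P, ejecting 8. So w(2) = 8. P is now [[5]].
Step i=1: Q has 1 at row 1, column 1; remove that cell from P, ejecting 5. So w(1) = 5. P is now [].

So w = 5 8 9 4 2 7 1 6 3.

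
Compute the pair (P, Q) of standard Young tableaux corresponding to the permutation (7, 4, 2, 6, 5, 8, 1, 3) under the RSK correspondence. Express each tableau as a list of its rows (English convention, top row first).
Insert each entry of the permutation into P by Schensted row insertion, recording in Q the position of each new cell.

After inserting 7: P = [[7]].
After inserting 4: P = [[4], [7]].
After inserting 2: P = [[2], [4], [7]].
After inserting 6: P = [[2, 6], [4], [7]].
After inserting 5: P = [[2, 5], [4, 6], [7]].
After inserting 8: P = [[2, 5, 8], [4, 6], [7]].
After inserting 1: P = [[1, 5, 8], [2, 6], [4], [7]].
After inserting 3: P = [[1, 3, 8], [2, 5], [4, 6], [7]].

So P = [[1, 3, 8], [2, 5], [4, 6], [7]], Q = [[1, 4, 6], [2, 5], [3, 8], [7]].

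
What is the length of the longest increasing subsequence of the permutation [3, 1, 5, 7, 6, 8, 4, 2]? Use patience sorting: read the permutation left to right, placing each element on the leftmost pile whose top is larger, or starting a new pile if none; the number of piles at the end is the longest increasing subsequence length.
3: new pile. tops = [3]
1: onto pile 1 (replacing 3). tops = [1]
5: new pile. tops = [1, 5]
7: new pile. tops = [1, 5, 7]
6: onto pile 3 (replacing 7). tops = [1, 5, 6]
8: new pile. tops = [1, 5, 6, 8]
4: onto pile 2 (replacing 5). tops = [1, 4, 6, 8]
2: onto pile 2 (replacing 4). tops = [1, 2, 6, 8]

4 piles, so the longest increasing subsequence has length 4.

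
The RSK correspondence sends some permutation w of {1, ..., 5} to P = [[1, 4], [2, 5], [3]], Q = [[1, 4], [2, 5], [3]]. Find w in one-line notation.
3 2 1 5 4

Reverse the RSK construction: for i from n down to 1, find the cell of Q containing i, remove the entry at that cell from P, and reverse-bump it up through P; the value ejected from row 1 is w(i).

Step i=5: Q has 5 at row 2, column 2; remove 5 from row 2 of P and reverse-bump: 5 enters row 1 and ejects 4. So w(5) = 4. P is now [[1, 5], [2], [3]].
Step i=4: Q has 4 at row 1, column 2; remove that cell from P, ejecting 5. So w(4) = 5. P is now [[1], [2], [3]].
Step i=3: Q has 3 at row 3, column 1; remove 3 from row 3 of P and reverse-bump: 3 enters row 2 and ejects 2; 2 enters row 1 and ejects 1. So w(3) = 1. P is now [[2], [3]].
Step i=2: Q has 2 at row 2, column 1; remove 3 from row 2 of P and reverse-bump: 3 enters row 1 and ejects 2. So w(2) = 2. P is now [[3]].
Step i=1: Q has 1 at row 1, column 1; remove that cell from P, ejecting 3. So w(1) = 3. P is now [].

So w = 3 2 1 5 4.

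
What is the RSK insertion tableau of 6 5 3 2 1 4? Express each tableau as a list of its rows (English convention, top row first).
P = [[1, 4], [2], [3], [5], [6]]

Insert 6: appended to row 1. P = [[6]].
Insert 5: 5 bumps 6 from row 1; 6 starts row 2. P = [[5], [6]].
Insert 3: 3 bumps 5 from row 1; 5 bumps 6 from row 2; 6 starts row 3. P = [[3], [5], [6]].
Insert 2: 2 bumps 3 from row 1; 3 bumps 5 from row 2; 5 bumps 6 from row 3; 6 starts row 4. P = [[2], [3], [5], [6]].
Insert 1: 1 bumps 2 from row 1; 2 bumps 3 from row 2; 3 bumps 5 from row 3; 5 bumps 6 from row 4; 6 starts row 5. P = [[1], [2], [3], [5], [6]].
Insert 4: appended to row 1. P = [[1, 4], [2], [3], [5], [6]].

So P = [[1, 4], [2], [3], [5], [6]].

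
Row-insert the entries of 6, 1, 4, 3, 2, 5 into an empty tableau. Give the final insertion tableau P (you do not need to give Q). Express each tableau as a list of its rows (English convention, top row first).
P = [[1, 2, 5], [3], [4], [6]]

Insert 6: appended to row 1. P = [[6]].
Insert 1: 1 bumps 6 from row 1; 6 starts row 2. P = [[1], [6]].
Insert 4: appended to row 1. P = [[1, 4], [6]].
Insert 3: 3 bumps 4 from row 1; 4 bumps 6 from row 2; 6 starts row 3. P = [[1, 3], [4], [6]].
Insert 2: 2 bumps 3 from row 1; 3 bumps 4 from row 2; 4 bumps 6 from row 3; 6 starts row 4. P = [[1, 2], [3], [4], [6]].
Insert 5: appended to row 1. P = [[1, 2, 5], [3], [4], [6]].

So P = [[1, 2, 5], [3], [4], [6]].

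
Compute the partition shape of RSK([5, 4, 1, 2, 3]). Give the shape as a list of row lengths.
[3, 1, 1]

Row-insert each entry into an empty tableau.

After inserting 5: P = [[5]].
After inserting 4: P = [[4], [5]].
After inserting 1: P = [[1], [4], [5]].
After inserting 2: P = [[1, 2], [4], [5]].
After inserting 3: P = [[1, 2, 3], [4], [5]].

The final insertion tableau P = [[1, 2, 3], [4], [5]] has shape [3, 1, 1].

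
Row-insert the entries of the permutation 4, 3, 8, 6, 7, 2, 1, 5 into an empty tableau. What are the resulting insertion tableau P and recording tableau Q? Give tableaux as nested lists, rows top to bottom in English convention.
P = [[1, 5, 7], [2, 6], [3, 8], [4]], Q = [[1, 3, 5], [2, 4], [6, 8], [7]]

Insert each entry of the permutation into P by Schensted row insertion, recording in Q the position of each new cell.

After inserting 4: P = [[4]].
After inserting 3: P = [[3], [4]].
After inserting 8: P = [[3, 8], [4]].
After inserting 6: P = [[3, 6], [4, 8]].
After inserting 7: P = [[3, 6, 7], [4, 8]].
After inserting 2: P = [[2, 6, 7], [3, 8], [4]].
After inserting 1: P = [[1, 6, 7], [2, 8], [3], [4]].
After inserting 5: P = [[1, 5, 7], [2, 6], [3, 8], [4]].

So P = [[1, 5, 7], [2, 6], [3, 8], [4]], Q = [[1, 3, 5], [2, 4], [6, 8], [7]].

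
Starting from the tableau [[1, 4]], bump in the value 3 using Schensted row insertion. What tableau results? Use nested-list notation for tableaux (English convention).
In row 1, 3 replaces 4 (the leftmost entry greater than 3); 4 is bumped to row 2. 4 starts a new row 2. The new tableau is [[1, 3], [4]].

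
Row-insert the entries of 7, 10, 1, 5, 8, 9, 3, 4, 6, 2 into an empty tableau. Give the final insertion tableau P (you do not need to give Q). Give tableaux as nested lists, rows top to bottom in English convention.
Insert 7: appended to row 1. P = [[7]].
Insert 10: appended to row 1. P = [[7, 10]].
Insert 1: 1 bumps 7 from row 1; 7 starts row 2. P = [[1, 10], [7]].
Insert 5: 5 bumps 10 from row 1; 10 appends to row 2. P = [[1, 5], [7, 10]].
Insert 8: appended to row 1. P = [[1, 5, 8], [7, 10]].
Insert 9: appended to row 1. P = [[1, 5, 8, 9], [7, 10]].
Insert 3: 3 bumps 5 from row 1; 5 bumps 7 from row 2; 7 starts row 3. P = [[1, 3, 8, 9], [5, 10], [7]].
Insert 4: 4 bumps 8 from row 1; 8 bumps 10 from row 2; 10 appends to row 3. P = [[1, 3, 4, 9], [5, 8], [7, 10]].
Insert 6: 6 bumps 9 from row 1; 9 appends to row 2. P = [[1, 3, 4, 6], [5, 8, 9], [7, 10]].
Insert 2: 2 bumps 3 from row 1; 3 bumps 5 from row 2; 5 bumps 7 from row 3; 7 starts row 4. P = [[1, 2, 4, 6], [3, 8, 9], [5, 10], [7]].

So P = [[1, 2, 4, 6], [3, 8, 9], [5, 10], [7]].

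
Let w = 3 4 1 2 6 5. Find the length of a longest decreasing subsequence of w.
2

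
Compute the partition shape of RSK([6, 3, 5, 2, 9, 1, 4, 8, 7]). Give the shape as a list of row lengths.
Row-insert each entry into an empty tableau.

After inserting 6: P = [[6]].
After inserting 3: P = [[3], [6]].
After inserting 5: P = [[3, 5], [6]].
After inserting 2: P = [[2, 5], [3], [6]].
After inserting 9: P = [[2, 5, 9], [3], [6]].
After inserting 1: P = [[1, 5, 9], [2], [3], [6]].
After inserting 4: P = [[1, 4, 9], [2, 5], [3], [6]].
After inserting 8: P = [[1, 4, 8], [2, 5, 9], [3], [6]].
After inserting 7: P = [[1, 4, 7], [2, 5, 8], [3, 9], [6]].

The final insertion tableau P = [[1, 4, 7], [2, 5, 8], [3, 9], [6]] has shape [3, 3, 2, 1].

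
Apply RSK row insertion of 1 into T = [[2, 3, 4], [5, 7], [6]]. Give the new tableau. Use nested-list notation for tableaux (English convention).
[[1, 3, 4], [2, 7], [5], [6]]

In row 1, 1 replaces 2 (the leftmost entry greater than 1); 2 is bumped to row 2. In row 2, 2 replaces 5 (the leftmost entry greater than 2); 5 is bumped to row 3. In row 3, 5 replaces 6 (the leftmost entry greater than 5); 6 is bumped to row 4. 6 starts a new row 4. The new tableau is [[1, 3, 4], [2, 7], [5], [6]].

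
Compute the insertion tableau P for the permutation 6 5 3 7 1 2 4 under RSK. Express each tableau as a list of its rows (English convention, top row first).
P = [[1, 2, 4], [3, 7], [5], [6]]

Insert 6: appended to row 1. P = [[6]].
Insert 5: 5 bumps 6 from row 1; 6 starts row 2. P = [[5], [6]].
Insert 3: 3 bumps 5 from row 1; 5 bumps 6 from row 2; 6 starts row 3. P = [[3], [5], [6]].
Insert 7: appended to row 1. P = [[3, 7], [5], [6]].
Insert 1: 1 bumps 3 from row 1; 3 bumps 5 from row 2; 5 bumps 6 from row 3; 6 starts row 4. P = [[1, 7], [3], [5], [6]].
Insert 2: 2 bumps 7 from row 1; 7 appends to row 2. P = [[1, 2], [3, 7], [5], [6]].
Insert 4: appended to row 1. P = [[1, 2, 4], [3, 7], [5], [6]].

So P = [[1, 2, 4], [3, 7], [5], [6]].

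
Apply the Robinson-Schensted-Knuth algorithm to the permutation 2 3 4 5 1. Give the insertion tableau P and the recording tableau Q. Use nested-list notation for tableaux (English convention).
P = [[1, 3, 4, 5], [2]], Q = [[1, 2, 3, 4], [5]]

Insert each entry of the permutation into P by Schensted row insertion, recording in Q the position of each new cell.

Insert 2: appended to row 1. P = [[2]].
Insert 3: appended to row 1. P = [[2, 3]].
Insert 4: appended to row 1. P = [[2, 3, 4]].
Insert 5: appended to row 1. P = [[2, 3, 4, 5]].
Insert 1: 1 bumps 2 from row 1; 2 starts row 2. P = [[1, 3, 4, 5], [2]].

So P = [[1, 3, 4, 5], [2]], Q = [[1, 2, 3, 4], [5]].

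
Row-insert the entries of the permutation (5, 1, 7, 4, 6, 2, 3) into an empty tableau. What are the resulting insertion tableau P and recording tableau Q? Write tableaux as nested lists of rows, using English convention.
P = [[1, 2, 3], [4, 6], [5, 7]], Q = [[1, 3, 5], [2, 4], [6, 7]]

Insert each entry of the permutation into P by Schensted row insertion, recording in Q the position of each new cell.

Insert 5: appended to row 1. P = [[5]], Q = [[1]].
Insert 1: 1 bumps 5 from row 1; 5 starts row 2. P = [[1], [5]], Q = [[1], [2]].
Insert 7: appended to row 1. P = [[1, 7], [5]], Q = [[1, 3], [2]].
Insert 4: 4 bumps 7 from row 1; 7 appends to row 2. P = [[1, 4], [5, 7]], Q = [[1, 3], [2, 4]].
Insert 6: appended to row 1. P = [[1, 4, 6], [5, 7]], Q = [[1, 3, 5], [2, 4]].
Insert 2: 2 bumps 4 from row 1; 4 bumps 5 from row 2; 5 starts row 3. P = [[1, 2, 6], [4, 7], [5]], Q = [[1, 3, 5], [2, 4], [6]].
Insert 3: 3 bumps 6 from row 1; 6 bumps 7 from row 2; 7 appends to row 3. P = [[1, 2, 3], [4, 6], [5, 7]], Q = [[1, 3, 5], [2, 4], [6, 7]].

So P = [[1, 2, 3], [4, 6], [5, 7]], Q = [[1, 3, 5], [2, 4], [6, 7]].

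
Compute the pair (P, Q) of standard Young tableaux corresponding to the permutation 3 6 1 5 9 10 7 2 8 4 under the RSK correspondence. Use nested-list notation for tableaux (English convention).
P = [[1, 2, 4, 8], [3, 5, 7, 10], [6, 9]], Q = [[1, 2, 5, 6], [3, 4, 7, 9], [8, 10]]

Insert each entry of the permutation into P by Schensted row insertion, recording in Q the position of each new cell.

Insert 3: appended to row 1. P = [[3]], Q = [[1]].
Insert 6: appended to row 1. P = [[3, 6]], Q = [[1, 2]].
Insert 1: 1 bumps 3 from row 1; 3 starts row 2. P = [[1, 6], [3]], Q = [[1, 2], [3]].
Insert 5: 5 bumps 6 from row 1; 6 appends to row 2. P = [[1, 5], [3, 6]], Q = [[1, 2], [3, 4]].
Insert 9: appended to row 1. P = [[1, 5, 9], [3, 6]], Q = [[1, 2, 5], [3, 4]].
Insert 10: appended to row 1. P = [[1, 5, 9, 10], [3, 6]], Q = [[1, 2, 5, 6], [3, 4]].
Insert 7: 7 bumps 9 from row 1; 9 appends to row 2. P = [[1, 5, 7, 10], [3, 6, 9]], Q = [[1, 2, 5, 6], [3, 4, 7]].
Insert 2: 2 bumps 5 from row 1; 5 bumps 6 from row 2; 6 starts row 3. P = [[1, 2, 7, 10], [3, 5, 9], [6]], Q = [[1, 2, 5, 6], [3, 4, 7], [8]].
Insert 8: 8 bumps 10 from row 1; 10 appends to row 2. P = [[1, 2, 7, 8], [3, 5, 9, 10], [6]], Q = [[1, 2, 5, 6], [3, 4, 7, 9], [8]].
Insert 4: 4 bumps 7 from row 1; 7 bumps 9 from row 2; 9 appends to row 3. P = [[1, 2, 4, 8], [3, 5, 7, 10], [6, 9]], Q = [[1, 2, 5, 6], [3, 4, 7, 9], [8, 10]].

So P = [[1, 2, 4, 8], [3, 5, 7, 10], [6, 9]], Q = [[1, 2, 5, 6], [3, 4, 7, 9], [8, 10]].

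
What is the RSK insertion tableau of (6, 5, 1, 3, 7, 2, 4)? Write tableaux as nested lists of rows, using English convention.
P = [[1, 2, 4], [3, 7], [5], [6]]

Insert 6: appended to row 1. P = [[6]].
Insert 5: 5 bumps 6 from row 1; 6 starts row 2. P = [[5], [6]].
Insert 1: 1 bumps 5 from row 1; 5 bumps 6 from row 2; 6 starts row 3. P = [[1], [5], [6]].
Insert 3: appended to row 1. P = [[1, 3], [5], [6]].
Insert 7: appended to row 1. P = [[1, 3, 7], [5], [6]].
Insert 2: 2 bumps 3 from row 1; 3 bumps 5 from row 2; 5 bumps 6 from row 3; 6 starts row 4. P = [[1, 2, 7], [3], [5], [6]].
Insert 4: 4 bumps 7 from row 1; 7 appends to row 2. P = [[1, 2, 4], [3, 7], [5], [6]].

So P = [[1, 2, 4], [3, 7], [5], [6]].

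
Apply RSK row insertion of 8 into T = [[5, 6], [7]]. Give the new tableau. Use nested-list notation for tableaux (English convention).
[[5, 6, 8], [7]]

8 is larger than every entry of row 1, so it is appended to row 1. The new tableau is [[5, 6, 8], [7]].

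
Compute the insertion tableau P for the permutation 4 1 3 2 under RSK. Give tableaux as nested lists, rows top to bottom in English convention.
P = [[1, 2], [3], [4]]

Insert 4: appended to row 1. P = [[4]].
Insert 1: 1 bumps 4 from row 1; 4 starts row 2. P = [[1], [4]].
Insert 3: appended to row 1. P = [[1, 3], [4]].
Insert 2: 2 bumps 3 from row 1; 3 bumps 4 from row 2; 4 starts row 3. P = [[1, 2], [3], [4]].

So P = [[1, 2], [3], [4]].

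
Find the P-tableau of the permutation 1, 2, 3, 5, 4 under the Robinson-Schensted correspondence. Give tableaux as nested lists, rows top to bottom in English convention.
Insert 1: appended to row 1. P = [[1]].
Insert 2: appended to row 1. P = [[1, 2]].
Insert 3: appended to row 1. P = [[1, 2, 3]].
Insert 5: appended to row 1. P = [[1, 2, 3, 5]].
Insert 4: 4 bumps 5 from row 1; 5 starts row 2. P = [[1, 2, 3, 4], [5]].

So P = [[1, 2, 3, 4], [5]].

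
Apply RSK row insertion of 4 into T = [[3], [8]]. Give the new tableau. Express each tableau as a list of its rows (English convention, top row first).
[[3, 4], [8]]

4 is larger than every entry of row 1, so it is appended to row 1. The new tableau is [[3, 4], [8]].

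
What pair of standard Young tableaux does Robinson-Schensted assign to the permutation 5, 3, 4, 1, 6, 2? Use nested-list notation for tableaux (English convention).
Insert each entry of the permutation into P by Schensted row insertion, recording in Q the position of each new cell.

Insert 5: appended to row 1. P = [[5]].
Insert 3: 3 bumps 5 from row 1; 5 starts row 2. P = [[3], [5]].
Insert 4: appended to row 1. P = [[3, 4], [5]].
Insert 1: 1 bumps 3 from row 1; 3 bumps 5 from row 2; 5 starts row 3. P = [[1, 4], [3], [5]].
Insert 6: appended to row 1. P = [[1, 4, 6], [3], [5]].
Insert 2: 2 bumps 4 from row 1; 4 appends to row 2. P = [[1, 2, 6], [3, 4], [5]].

So P = [[1, 2, 6], [3, 4], [5]], Q = [[1, 3, 5], [2, 6], [4]].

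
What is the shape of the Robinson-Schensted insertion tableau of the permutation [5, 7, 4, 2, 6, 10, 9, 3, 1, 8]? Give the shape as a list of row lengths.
[3, 3, 3, 1]

Row-insert each entry into an empty tableau.

After inserting 5: P = [[5]].
After inserting 7: P = [[5, 7]].
After inserting 4: P = [[4, 7], [5]].
After inserting 2: P = [[2, 7], [4], [5]].
After inserting 6: P = [[2, 6], [4, 7], [5]].
After inserting 10: P = [[2, 6, 10], [4, 7], [5]].
After inserting 9: P = [[2, 6, 9], [4, 7, 10], [5]].
After inserting 3: P = [[2, 3, 9], [4, 6, 10], [5, 7]].
After inserting 1: P = [[1, 3, 9], [2, 6, 10], [4, 7], [5]].
After inserting 8: P = [[1, 3, 8], [2, 6, 9], [4, 7, 10], [5]].

The final insertion tableau P = [[1, 3, 8], [2, 6, 9], [4, 7, 10], [5]] has shape [3, 3, 3, 1].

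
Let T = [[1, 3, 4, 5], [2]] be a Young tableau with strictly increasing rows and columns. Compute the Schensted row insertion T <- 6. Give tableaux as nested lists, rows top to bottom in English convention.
6 is larger than every entry of row 1, so it is appended to row 1. The new tableau is [[1, 3, 4, 5, 6], [2]].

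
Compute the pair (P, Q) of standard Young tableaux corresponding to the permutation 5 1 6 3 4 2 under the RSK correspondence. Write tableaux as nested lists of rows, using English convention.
Insert each entry of the permutation into P by Schensted row insertion, recording in Q the position of each new cell.

After inserting 5: P = [[5]].
After inserting 1: P = [[1], [5]].
After inserting 6: P = [[1, 6], [5]].
After inserting 3: P = [[1, 3], [5, 6]].
After inserting 4: P = [[1, 3, 4], [5, 6]].
After inserting 2: P = [[1, 2, 4], [3, 6], [5]].

So P = [[1, 2, 4], [3, 6], [5]], Q = [[1, 3, 5], [2, 4], [6]].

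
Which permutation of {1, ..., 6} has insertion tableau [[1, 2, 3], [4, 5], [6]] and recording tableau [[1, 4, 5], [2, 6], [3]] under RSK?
6 4 1 2 5 3

Reverse RSK: for i = n, n-1, ..., 1, locate i in Q, remove the corresponding corner cell from P, and reverse-bump its entry up through P; the value ejected from row 1 is w(i).

So w = 6 4 1 2 5 3.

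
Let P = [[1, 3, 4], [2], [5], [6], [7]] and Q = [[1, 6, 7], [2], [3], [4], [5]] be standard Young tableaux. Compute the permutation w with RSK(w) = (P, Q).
7 6 5 2 1 3 4

Reverse RSK: for i = n, n-1, ..., 1, locate i in Q, remove the corresponding corner cell from P, and reverse-bump its entry up through P; the value ejected from row 1 is w(i).

So w = 7 6 5 2 1 3 4.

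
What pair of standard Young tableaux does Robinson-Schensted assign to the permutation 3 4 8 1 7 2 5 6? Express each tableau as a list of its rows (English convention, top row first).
Insert each entry of the permutation into P by Schensted row insertion, recording in Q the position of each new cell.

Insert 3: appended to row 1. P = [[3]], Q = [[1]].
Insert 4: appended to row 1. P = [[3, 4]], Q = [[1, 2]].
Insert 8: appended to row 1. P = [[3, 4, 8]], Q = [[1, 2, 3]].
Insert 1: 1 bumps 3 from row 1; 3 starts row 2. P = [[1, 4, 8], [3]], Q = [[1, 2, 3], [4]].
Insert 7: 7 bumps 8 from row 1; 8 appends to row 2. P = [[1, 4, 7], [3, 8]], Q = [[1, 2, 3], [4, 5]].
Insert 2: 2 bumps 4 from row 1; 4 bumps 8 from row 2; 8 starts row 3. P = [[1, 2, 7], [3, 4], [8]], Q = [[1, 2, 3], [4, 5], [6]].
Insert 5: 5 bumps 7 from row 1; 7 appends to row 2. P = [[1, 2, 5], [3, 4, 7], [8]], Q = [[1, 2, 3], [4, 5, 7], [6]].
Insert 6: appended to row 1. P = [[1, 2, 5, 6], [3, 4, 7], [8]], Q = [[1, 2, 3, 8], [4, 5, 7], [6]].

So P = [[1, 2, 5, 6], [3, 4, 7], [8]], Q = [[1, 2, 3, 8], [4, 5, 7], [6]].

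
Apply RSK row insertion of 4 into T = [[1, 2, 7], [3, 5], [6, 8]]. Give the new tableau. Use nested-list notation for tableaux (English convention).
[[1, 2, 4], [3, 5, 7], [6, 8]]

In row 1, 4 replaces 7 (the leftmost entry greater than 4); 7 is bumped to row 2. 7 is appended to row 2. The new tableau is [[1, 2, 4], [3, 5, 7], [6, 8]].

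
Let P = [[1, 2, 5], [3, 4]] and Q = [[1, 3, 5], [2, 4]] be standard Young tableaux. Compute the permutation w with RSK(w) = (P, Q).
3 1 4 2 5

Reverse the RSK construction: for i from n down to 1, find the cell of Q containing i, remove the entry at that cell from P, and reverse-bump it up through P; the value ejected from row 1 is w(i).

Step i=5: Q has 5 at row 1, column 3; remove that cell from P, ejecting 5. So w(5) = 5. P is now [[1, 2], [3, 4]].
Step i=4: Q has 4 at row 2, column 2; remove 4 from row 2 of P and reverse-bump: 4 enters row 1 and ejects 2. So w(4) = 2. P is now [[1, 4], [3]].
Step i=3: Q has 3 at row 1, column 2; remove that cell from P, ejecting 4. So w(3) = 4. P is now [[1], [3]].
Step i=2: Q has 2 at row 2, column 1; remove 3 from row 2 of P and reverse-bump: 3 enters row 1 and ejects 1. So w(2) = 1. P is now [[3]].
Step i=1: Q has 1 at row 1, column 1; remove that cell from P, ejecting 3. So w(1) = 3. P is now [].

So w = 3 1 4 2 5.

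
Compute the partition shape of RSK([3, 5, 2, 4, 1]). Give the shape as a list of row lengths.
RSK row insertion gives P = [[1, 4], [2, 5], [3]], which has shape [2, 2, 1].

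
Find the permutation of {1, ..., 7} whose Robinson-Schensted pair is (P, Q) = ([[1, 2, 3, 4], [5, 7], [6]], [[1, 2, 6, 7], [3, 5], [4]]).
6 7 5 1 2 3 4

Reverse the RSK construction: for i from n down to 1, find the cell of Q containing i, remove the entry at that cell from P, and reverse-bump it up through P; the value ejected from row 1 is w(i).

Step i=7: Q has 7 at row 1, column 4; remove that cell from P, ejecting 4. So w(7) = 4. P is now [[1, 2, 3], [5, 7], [6]].
Step i=6: Q has 6 at row 1, column 3; remove that cell from P, ejecting 3. So w(6) = 3. P is now [[1, 2], [5, 7], [6]].
Step i=5: Q has 5 at row 2, column 2; remove 7 from row 2 of P and reverse-bump: 7 enters row 1 and ejects 2. So w(5) = 2. P is now [[1, 7], [5], [6]].
Step i=4: Q has 4 at row 3, column 1; remove 6 from row 3 of P and reverse-bump: 6 enters row 2 and ejects 5; 5 enters row 1 and ejects 1. So w(4) = 1. P is now [[5, 7], [6]].
Step i=3: Q has 3 at row 2, column 1; remove 6 from row 2 of P and reverse-bump: 6 enters row 1 and ejects 5. So w(3) = 5. P is now [[6, 7]].
Step i=2: Q has 2 at row 1, column 2; remove that cell from P, ejecting 7. So w(2) = 7. P is now [[6]].
Step i=1: Q has 1 at row 1, column 1; remove that cell from P, ejecting 6. So w(1) = 6. P is now [].

So w = 6 7 5 1 2 3 4.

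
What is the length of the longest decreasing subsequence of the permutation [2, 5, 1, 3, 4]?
2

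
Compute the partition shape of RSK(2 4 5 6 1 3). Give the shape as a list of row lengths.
Row-insert each entry into an empty tableau.

After inserting 2: P = [[2]].
After inserting 4: P = [[2, 4]].
After inserting 5: P = [[2, 4, 5]].
After inserting 6: P = [[2, 4, 5, 6]].
After inserting 1: P = [[1, 4, 5, 6], [2]].
After inserting 3: P = [[1, 3, 5, 6], [2, 4]].

The final insertion tableau P = [[1, 3, 5, 6], [2, 4]] has shape [4, 2].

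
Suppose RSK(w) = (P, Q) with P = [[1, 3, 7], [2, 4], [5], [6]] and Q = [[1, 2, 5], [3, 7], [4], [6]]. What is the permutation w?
Reverse the RSK construction: for i from n down to 1, find the cell of Q containing i, remove the entry at that cell from P, and reverse-bump it up through P; the value ejected from row 1 is w(i).

Step i=7: Q has 7 at row 2, column 2; remove 4 from row 2 of P and reverse-bump: 4 enters row 1 and ejects 3. So w(7) = 3. P is now [[1, 4, 7], [2], [5], [6]].
Step i=6: Q has 6 at row 4, column 1; remove 6 from row 4 of P and reverse-bump: 6 enters row 3 and ejects 5; 5 enters row 2 and ejects 2; 2 enters row 1 and ejects 1. So w(6) = 1. P is now [[2, 4, 7], [5], [6]].
Step i=5: Q has 5 at row 1, column 3; remove that cell from P, ejecting 7. So w(5) = 7. P is now [[2, 4], [5], [6]].
Step i=4: Q has 4 at row 3, column 1; remove 6 from row 3 of P and reverse-bump: 6 enters row 2 and ejects 5; 5 enters row 1 and ejects 4. So w(4) = 4. P is now [[2, 5], [6]].
Step i=3: Q has 3 at row 2, column 1; remove 6 from row 2 of P and reverse-bump: 6 enters row 1 and ejects 5. So w(3) = 5. P is now [[2, 6]].
Step i=2: Q has 2 at row 1, column 2; remove that cell from P, ejecting 6. So w(2) = 6. P is now [[2]].
Step i=1: Q has 1 at row 1, column 1; remove that cell from P, ejecting 2. So w(1) = 2. P is now [].

So w = 2 6 5 4 7 1 3.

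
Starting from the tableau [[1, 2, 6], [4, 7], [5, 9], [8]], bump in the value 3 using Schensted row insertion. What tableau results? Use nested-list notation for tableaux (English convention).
[[1, 2, 3], [4, 6], [5, 7], [8, 9]]

In row 1, 3 replaces 6 (the leftmost entry greater than 3); 6 is bumped to row 2. In row 2, 6 replaces 7 (the leftmost entry greater than 6); 7 is bumped to row 3. In row 3, 7 replaces 9 (the leftmost entry greater than 7); 9 is bumped to row 4. 9 is appended to row 4. The new tableau is [[1, 2, 3], [4, 6], [5, 7], [8, 9]].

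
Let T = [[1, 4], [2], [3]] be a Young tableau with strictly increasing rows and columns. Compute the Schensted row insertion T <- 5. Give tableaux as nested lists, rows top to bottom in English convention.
[[1, 4, 5], [2], [3]]

5 is larger than every entry of row 1, so it is appended to row 1. The new tableau is [[1, 4, 5], [2], [3]].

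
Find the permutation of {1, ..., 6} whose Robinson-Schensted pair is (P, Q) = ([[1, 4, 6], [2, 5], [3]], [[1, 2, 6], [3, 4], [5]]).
Reverse the RSK construction: for i from n down to 1, find the cell of Q containing i, remove the entry at that cell from P, and reverse-bump it up through P; the value ejected from row 1 is w(i).

Step i=6: Q has 6 at row 1, column 3; remove that cell from P, ejecting 6. So w(6) = 6. P is now [[1, 4], [2, 5], [3]].
Step i=5: Q has 5 at row 3, column 1; remove 3 from row 3 of P and reverse-bump: 3 enters row 2 and ejects 2; 2 enters row 1 and ejects 1. So w(5) = 1. P is now [[2, 4], [3, 5]].
Step i=4: Q has 4 at row 2, column 2; remove 5 from row 2 of P and reverse-bump: 5 enters row 1 and ejects 4. So w(4) = 4. P is now [[2, 5], [3]].
Step i=3: Q has 3 at row 2, column 1; remove 3 from row 2 of P and reverse-bump: 3 enters row 1 and ejects 2. So w(3) = 2. P is now [[3, 5]].
Step i=2: Q has 2 at row 1, column 2; remove that cell from P, ejecting 5. So w(2) = 5. P is now [[3]].
Step i=1: Q has 1 at row 1, column 1; remove that cell from P, ejecting 3. So w(1) = 3. P is now [].

So w = 3 5 2 4 1 6.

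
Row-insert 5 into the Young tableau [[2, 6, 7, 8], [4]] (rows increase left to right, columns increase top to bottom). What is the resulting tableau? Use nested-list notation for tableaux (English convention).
In row 1, 5 replaces 6 (the leftmost entry greater than 5); 6 is bumped to row 2. 6 is appended to row 2. The new tableau is [[2, 5, 7, 8], [4, 6]].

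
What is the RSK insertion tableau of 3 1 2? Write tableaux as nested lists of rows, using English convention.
P = [[1, 2], [3]]

Insert 3: appended to row 1. P = [[3]].
Insert 1: 1 bumps 3 from row 1; 3 starts row 2. P = [[1], [3]].
Insert 2: appended to row 1. P = [[1, 2], [3]].

So P = [[1, 2], [3]].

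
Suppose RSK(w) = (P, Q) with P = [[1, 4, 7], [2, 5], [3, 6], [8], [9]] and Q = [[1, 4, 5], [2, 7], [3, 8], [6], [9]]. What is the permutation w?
9 3 2 6 8 1 7 5 4

Reverse RSK: for i = n, n-1, ..., 1, locate i in Q, remove the corresponding corner cell from P, and reverse-bump its entry up through P; the value ejected from row 1 is w(i).

So w = 9 3 2 6 8 1 7 5 4.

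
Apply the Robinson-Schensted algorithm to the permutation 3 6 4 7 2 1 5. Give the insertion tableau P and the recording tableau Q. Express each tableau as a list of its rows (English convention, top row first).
P = [[1, 4, 5], [2, 7], [3], [6]], Q = [[1, 2, 4], [3, 7], [5], [6]]

Insert each entry of the permutation into P by Schensted row insertion, recording in Q the position of each new cell.

Insert 3: appended to row 1. P = [[3]], Q = [[1]].
Insert 6: appended to row 1. P = [[3, 6]], Q = [[1, 2]].
Insert 4: 4 bumps 6 from row 1; 6 starts row 2. P = [[3, 4], [6]], Q = [[1, 2], [3]].
Insert 7: appended to row 1. P = [[3, 4, 7], [6]], Q = [[1, 2, 4], [3]].
Insert 2: 2 bumps 3 from row 1; 3 bumps 6 from row 2; 6 starts row 3. P = [[2, 4, 7], [3], [6]], Q = [[1, 2, 4], [3], [5]].
Insert 1: 1 bumps 2 from row 1; 2 bumps 3 from row 2; 3 bumps 6 from row 3; 6 starts row 4. P = [[1, 4, 7], [2], [3], [6]], Q = [[1, 2, 4], [3], [5], [6]].
Insert 5: 5 bumps 7 from row 1; 7 appends to row 2. P = [[1, 4, 5], [2, 7], [3], [6]], Q = [[1, 2, 4], [3, 7], [5], [6]].

So P = [[1, 4, 5], [2, 7], [3], [6]], Q = [[1, 2, 4], [3, 7], [5], [6]].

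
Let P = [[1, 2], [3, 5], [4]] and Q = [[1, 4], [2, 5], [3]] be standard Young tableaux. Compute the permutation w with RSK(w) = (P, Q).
Reverse RSK: for i = n, n-1, ..., 1, locate i in Q, remove the corresponding corner cell from P, and reverse-bump its entry up through P; the value ejected from row 1 is w(i).

So w = 4 3 1 5 2.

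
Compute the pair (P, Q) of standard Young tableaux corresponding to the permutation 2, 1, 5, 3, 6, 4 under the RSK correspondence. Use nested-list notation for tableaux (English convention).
Insert each entry of the permutation into P by Schensted row insertion, recording in Q the position of each new cell.

Insert 2: appended to row 1. P = [[2]].
Insert 1: 1 bumps 2 from row 1; 2 starts row 2. P = [[1], [2]].
Insert 5: appended to row 1. P = [[1, 5], [2]].
Insert 3: 3 bumps 5 from row 1; 5 appends to row 2. P = [[1, 3], [2, 5]].
Insert 6: appended to row 1. P = [[1, 3, 6], [2, 5]].
Insert 4: 4 bumps 6 from row 1; 6 appends to row 2. P = [[1, 3, 4], [2, 5, 6]].

So P = [[1, 3, 4], [2, 5, 6]], Q = [[1, 3, 5], [2, 4, 6]].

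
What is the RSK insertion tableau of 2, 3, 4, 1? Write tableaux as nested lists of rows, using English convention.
Insert 2: appended to row 1. P = [[2]].
Insert 3: appended to row 1. P = [[2, 3]].
Insert 4: appended to row 1. P = [[2, 3, 4]].
Insert 1: 1 bumps 2 from row 1; 2 starts row 2. P = [[1, 3, 4], [2]].

So P = [[1, 3, 4], [2]].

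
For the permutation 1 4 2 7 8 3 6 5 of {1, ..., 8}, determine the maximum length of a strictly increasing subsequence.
4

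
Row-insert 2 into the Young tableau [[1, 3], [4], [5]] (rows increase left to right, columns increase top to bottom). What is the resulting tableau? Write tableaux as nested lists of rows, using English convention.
In row 1, 2 replaces 3 (the leftmost entry greater than 2); 3 is bumped to row 2. In row 2, 3 replaces 4 (the leftmost entry greater than 3); 4 is bumped to row 3. In row 3, 4 replaces 5 (the leftmost entry greater than 4); 5 is bumped to row 4. 5 starts a new row 4. The new tableau is [[1, 2], [3], [4], [5]].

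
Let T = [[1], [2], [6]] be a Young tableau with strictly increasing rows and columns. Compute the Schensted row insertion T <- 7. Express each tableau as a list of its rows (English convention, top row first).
[[1, 7], [2], [6]]

7 is larger than every entry of row 1, so it is appended to row 1. The new tableau is [[1, 7], [2], [6]].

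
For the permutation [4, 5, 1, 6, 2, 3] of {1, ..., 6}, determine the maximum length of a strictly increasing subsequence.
3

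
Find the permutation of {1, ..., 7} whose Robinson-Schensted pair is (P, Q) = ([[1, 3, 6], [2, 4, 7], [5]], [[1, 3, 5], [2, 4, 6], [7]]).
2 1 5 4 7 6 3

Reverse the RSK construction: for i from n down to 1, find the cell of Q containing i, remove the entry at that cell from P, and reverse-bump it up through P; the value ejected from row 1 is w(i).

Step i=7: Q has 7 at row 3, column 1; remove 5 from row 3 of P and reverse-bump: 5 enters row 2 and ejects 4; 4 enters row 1 and ejects 3. So w(7) = 3. P is now [[1, 4, 6], [2, 5, 7]].
Step i=6: Q has 6 at row 2, column 3; remove 7 from row 2 of P and reverse-bump: 7 enters row 1 and ejects 6. So w(6) = 6. P is now [[1, 4, 7], [2, 5]].
Step i=5: Q has 5 at row 1, column 3; remove that cell from P, ejecting 7. So w(5) = 7. P is now [[1, 4], [2, 5]].
Step i=4: Q has 4 at row 2, column 2; remove 5 from row 2 of P and reverse-bump: 5 enters row 1 and ejects 4. So w(4) = 4. P is now [[1, 5], [2]].
Step i=3: Q has 3 at row 1, column 2; remove that cell from P, ejecting 5. So w(3) = 5. P is now [[1], [2]].
Step i=2: Q has 2 at row 2, column 1; remove 2 from row 2 of P and reverse-bump: 2 enters row 1 and ejects 1. So w(2) = 1. P is now [[2]].
Step i=1: Q has 1 at row 1, column 1; remove that cell from P, ejecting 2. So w(1) = 2. P is now [].

So w = 2 1 5 4 7 6 3.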